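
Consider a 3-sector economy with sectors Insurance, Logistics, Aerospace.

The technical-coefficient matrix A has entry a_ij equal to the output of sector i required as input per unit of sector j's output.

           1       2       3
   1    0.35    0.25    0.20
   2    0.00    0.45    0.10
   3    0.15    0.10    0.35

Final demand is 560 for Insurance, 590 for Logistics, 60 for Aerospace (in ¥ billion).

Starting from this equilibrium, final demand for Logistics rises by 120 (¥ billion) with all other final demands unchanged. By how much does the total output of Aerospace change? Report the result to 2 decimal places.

I − A =
  [   0.65    -0.25    -0.20]
  [   0.00     0.55    -0.10]
  [  -0.15    -0.10     0.65]
Cofactors of I−A, C_ij = (−1)^(i+j)·(minor ij) (rows/columns in the sector order above):
  C_11 = (0.55)(0.65) − (-0.10)(-0.10) = 0.3475
  C_12 = −[(0.00)(0.65) − (-0.10)(-0.15)] = 0.0150
  C_13 = (0.00)(-0.10) − (0.55)(-0.15) = 0.0825
  C_21 = −[(-0.25)(0.65) − (-0.20)(-0.10)] = 0.1825
  C_22 = (0.65)(0.65) − (-0.20)(-0.15) = 0.3925
  C_23 = −[(0.65)(-0.10) − (-0.25)(-0.15)] = 0.1025
  C_31 = (-0.25)(-0.10) − (-0.20)(0.55) = 0.1350
  C_32 = −[(0.65)(-0.10) − (-0.20)(0.00)] = 0.0650
  C_33 = (0.65)(0.55) − (-0.25)(0.00) = 0.3575
det(I−A) = Σ_j (I−A)_1j·C_1j = (0.65)(0.3475) + (-0.25)(0.0150) + (-0.20)(0.0825) = 0.205625
adj(I−A) = Cᵀ =
  [ 0.3475   0.1825   0.1350]
  [ 0.0150   0.3925   0.0650]
  [ 0.0825   0.1025   0.3575]
(I − A)⁻¹ = adj(I−A) / det(I−A) ≈
  [   1.6900     0.8875     0.6565]
  [   0.0729     1.9088     0.3161]
  [   0.4012     0.4985     1.7386]
Δx = (I − A)⁻¹ Δd with Δd having +120 in the Logistics component and 0 elsewhere.
So Δx_3 = L_32 · (+120), where L_32 = adj(I−A)_32 / det(I−A) = 0.1025 / 0.205625.
Δx_3 = 0.1025 × (+120) / 0.205625 = 12.30 / 0.205625 ≈ 59.82.

Δx_3 = 59.82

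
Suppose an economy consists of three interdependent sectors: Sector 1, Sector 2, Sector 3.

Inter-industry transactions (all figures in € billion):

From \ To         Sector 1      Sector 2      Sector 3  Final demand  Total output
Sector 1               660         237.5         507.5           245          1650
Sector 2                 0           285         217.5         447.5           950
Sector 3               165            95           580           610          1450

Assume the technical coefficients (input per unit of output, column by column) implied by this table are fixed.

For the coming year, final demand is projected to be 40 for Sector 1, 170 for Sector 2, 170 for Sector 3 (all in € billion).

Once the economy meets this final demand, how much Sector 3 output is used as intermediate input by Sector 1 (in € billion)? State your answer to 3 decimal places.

z_31 = 44.552

Technical coefficients a_ij = z_ij / X_j:
  a_11 = 660/1650 = 0.40, a_21 = 0/1650 = 0.00, a_31 = 165/1650 = 0.10
  a_12 = 237.5/950 = 0.25, a_22 = 285/950 = 0.30, a_32 = 95/950 = 0.10
  a_13 = 507.5/1450 = 0.35, a_23 = 217.5/1450 = 0.15, a_33 = 580/1450 = 0.40
I − A =
  [   0.60    -0.25    -0.35]
  [   0.00     0.70    -0.15]
  [  -0.10    -0.10     0.60]
Cofactors of I−A, C_ij = (−1)^(i+j)·(minor ij) (rows/columns in the sector order above):
  C_11 = (0.70)(0.60) − (-0.15)(-0.10) = 0.4050
  C_12 = −[(0.00)(0.60) − (-0.15)(-0.10)] = 0.0150
  C_13 = (0.00)(-0.10) − (0.70)(-0.10) = 0.0700
  C_21 = −[(-0.25)(0.60) − (-0.35)(-0.10)] = 0.1850
  C_22 = (0.60)(0.60) − (-0.35)(-0.10) = 0.3250
  C_23 = −[(0.60)(-0.10) − (-0.25)(-0.10)] = 0.0850
  C_31 = (-0.25)(-0.15) − (-0.35)(0.70) = 0.2825
  C_32 = −[(0.60)(-0.15) − (-0.35)(0.00)] = 0.0900
  C_33 = (0.60)(0.70) − (-0.25)(0.00) = 0.4200
det(I−A) = Σ_j (I−A)_1j·C_1j = (0.60)(0.4050) + (-0.25)(0.0150) + (-0.35)(0.0700) = 0.21475
adj(I−A) = Cᵀ =
  [ 0.4050   0.1850   0.2825]
  [ 0.0150   0.3250   0.0900]
  [ 0.0700   0.0850   0.4200]
(I − A)⁻¹ = adj(I−A) / det(I−A) ≈
  [   1.8859     0.8615     1.3155]
  [   0.0698     1.5134     0.4191]
  [   0.3260     0.3958     1.9558]
First solve x = (I − A)⁻¹ d = adj(I−A)·d / det(I−A); in particular x_1 = (0.4050·40 + 0.1850·170 + 0.2825·170) / 0.21475 = 95.675 / 0.21475 ≈ 445.51804.
Intermediate flow from 3 to 1: z_31 = a_31 · x_1 = 0.10 × 95.675 / 0.21475 = 9.5675 / 0.21475 ≈ 44.552.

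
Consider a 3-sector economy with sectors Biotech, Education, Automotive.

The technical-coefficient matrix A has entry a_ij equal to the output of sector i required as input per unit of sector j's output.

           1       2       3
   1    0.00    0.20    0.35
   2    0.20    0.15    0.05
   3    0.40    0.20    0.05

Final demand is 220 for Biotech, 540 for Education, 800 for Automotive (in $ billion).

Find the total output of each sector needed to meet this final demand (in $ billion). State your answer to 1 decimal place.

I − A =
  [   1.00    -0.20    -0.35]
  [  -0.20     0.85    -0.05]
  [  -0.40    -0.20     0.95]
Cofactors of I−A, C_ij = (−1)^(i+j)·(minor ij) (rows/columns in the sector order above):
  C_11 = (0.85)(0.95) − (-0.05)(-0.20) = 0.7975
  C_12 = −[(-0.20)(0.95) − (-0.05)(-0.40)] = 0.2100
  C_13 = (-0.20)(-0.20) − (0.85)(-0.40) = 0.3800
  C_21 = −[(-0.20)(0.95) − (-0.35)(-0.20)] = 0.2600
  C_22 = (1.00)(0.95) − (-0.35)(-0.40) = 0.8100
  C_23 = −[(1.00)(-0.20) − (-0.20)(-0.40)] = 0.2800
  C_31 = (-0.20)(-0.05) − (-0.35)(0.85) = 0.3075
  C_32 = −[(1.00)(-0.05) − (-0.35)(-0.20)] = 0.1200
  C_33 = (1.00)(0.85) − (-0.20)(-0.20) = 0.8100
det(I−A) = Σ_j (I−A)_1j·C_1j = (1.00)(0.7975) + (-0.20)(0.2100) + (-0.35)(0.3800) = 0.6225
adj(I−A) = Cᵀ =
  [ 0.7975   0.2600   0.3075]
  [ 0.2100   0.8100   0.1200]
  [ 0.3800   0.2800   0.8100]
(I − A)⁻¹ = adj(I−A) / det(I−A) ≈
  [   1.2811     0.4177     0.4940]
  [   0.3373     1.3012     0.1928]
  [   0.6104     0.4498     1.3012]
x = (I − A)⁻¹ d = adj(I−A)·d / det(I−A), with det(I−A) = 0.6225:
  x_1 = (0.7975·220 + 0.2600·540 + 0.3075·800) / 0.6225 = 561.85 / 0.6225 ≈ 902.6
  x_2 = (0.2100·220 + 0.8100·540 + 0.1200·800) / 0.6225 = 579.60 / 0.6225 ≈ 931.1
  x_3 = (0.3800·220 + 0.2800·540 + 0.8100·800) / 0.6225 = 882.80 / 0.6225 ≈ 1418.2

x_1 = 902.6, x_2 = 931.1, x_3 = 1418.2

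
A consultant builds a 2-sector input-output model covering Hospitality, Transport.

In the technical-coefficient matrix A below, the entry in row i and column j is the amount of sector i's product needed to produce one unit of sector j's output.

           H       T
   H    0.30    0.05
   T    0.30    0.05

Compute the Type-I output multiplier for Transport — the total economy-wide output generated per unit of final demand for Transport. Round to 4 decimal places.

m_T = 1.1538

I − A =
  [   0.70    -0.05]
  [  -0.30     0.95]
det(I−A) = (0.70)(0.95) − (-0.05)(-0.30) = 0.6500
adj(I−A) = [[0.95, 0.05], [0.30, 0.70]]
(I − A)⁻¹ = adj(I−A) / det(I−A) ≈
  [   1.46154     0.07692]
  [   0.46154     1.07692]
The output multiplier for sector j is the column-j sum of the Leontief inverse (I − A)⁻¹ = adj(I−A) / det(I−A).
Column T of adj(I−A): (0.05, 0.70); det(I−A) = 0.6500.
m_T = (0.05 + 0.70) / 0.6500 = 0.75 / 0.6500 ≈ 1.1538.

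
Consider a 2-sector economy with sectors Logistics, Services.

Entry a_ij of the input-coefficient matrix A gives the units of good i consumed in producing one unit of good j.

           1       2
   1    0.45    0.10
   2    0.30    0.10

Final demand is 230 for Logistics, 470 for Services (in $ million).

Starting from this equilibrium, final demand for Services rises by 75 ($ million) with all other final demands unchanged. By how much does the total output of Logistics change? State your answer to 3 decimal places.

I − A =
  [   0.55    -0.10]
  [  -0.30     0.90]
det(I−A) = (0.55)(0.90) − (-0.10)(-0.30) = 0.4650
adj(I−A) = [[0.90, 0.10], [0.30, 0.55]]
(I − A)⁻¹ = adj(I−A) / det(I−A) ≈
  [   1.9355     0.2151]
  [   0.6452     1.1828]
Δx = (I − A)⁻¹ Δd with Δd having +75 in the Services component and 0 elsewhere.
So Δx_1 = L_12 · (+75), where L_12 = adj(I−A)_12 / det(I−A) = 0.10 / 0.4650.
Δx_1 = 0.10 × (+75) / 0.4650 = 7.50 / 0.4650 ≈ 16.129.

Δx_1 = 16.129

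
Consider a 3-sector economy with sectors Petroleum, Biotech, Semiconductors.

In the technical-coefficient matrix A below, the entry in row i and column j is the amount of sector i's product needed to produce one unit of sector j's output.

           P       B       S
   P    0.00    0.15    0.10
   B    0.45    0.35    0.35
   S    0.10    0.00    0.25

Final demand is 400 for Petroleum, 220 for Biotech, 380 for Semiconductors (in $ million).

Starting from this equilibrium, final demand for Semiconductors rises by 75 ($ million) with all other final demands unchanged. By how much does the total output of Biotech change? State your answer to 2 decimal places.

I − A =
  [   1.00    -0.15    -0.10]
  [  -0.45     0.65    -0.35]
  [  -0.10     0.00     0.75]
Cofactors of I−A, C_ij = (−1)^(i+j)·(minor ij) (rows/columns in the sector order above):
  C_11 = (0.65)(0.75) − (-0.35)(0.00) = 0.4875
  C_12 = −[(-0.45)(0.75) − (-0.35)(-0.10)] = 0.3725
  C_13 = (-0.45)(0.00) − (0.65)(-0.10) = 0.0650
  C_21 = −[(-0.15)(0.75) − (-0.10)(0.00)] = 0.1125
  C_22 = (1.00)(0.75) − (-0.10)(-0.10) = 0.7400
  C_23 = −[(1.00)(0.00) − (-0.15)(-0.10)] = 0.0150
  C_31 = (-0.15)(-0.35) − (-0.10)(0.65) = 0.1175
  C_32 = −[(1.00)(-0.35) − (-0.10)(-0.45)] = 0.3950
  C_33 = (1.00)(0.65) − (-0.15)(-0.45) = 0.5825
det(I−A) = Σ_j (I−A)_1j·C_1j = (1.00)(0.4875) + (-0.15)(0.3725) + (-0.10)(0.0650) = 0.425125
adj(I−A) = Cᵀ =
  [ 0.4875   0.1125   0.1175]
  [ 0.3725   0.7400   0.3950]
  [ 0.0650   0.0150   0.5825]
(I − A)⁻¹ = adj(I−A) / det(I−A) ≈
  [   1.1467     0.2646     0.2764]
  [   0.8762     1.7407     0.9291]
  [   0.1529     0.0353     1.3702]
Δx = (I − A)⁻¹ Δd with Δd having +75 in the Semiconductors component and 0 elsewhere.
So Δx_B = L_BS · (+75), where L_BS = adj(I−A)_BS / det(I−A) = 0.3950 / 0.425125.
Δx_B = 0.3950 × (+75) / 0.425125 = 29.625 / 0.425125 ≈ 69.69.

Δx_B = 69.69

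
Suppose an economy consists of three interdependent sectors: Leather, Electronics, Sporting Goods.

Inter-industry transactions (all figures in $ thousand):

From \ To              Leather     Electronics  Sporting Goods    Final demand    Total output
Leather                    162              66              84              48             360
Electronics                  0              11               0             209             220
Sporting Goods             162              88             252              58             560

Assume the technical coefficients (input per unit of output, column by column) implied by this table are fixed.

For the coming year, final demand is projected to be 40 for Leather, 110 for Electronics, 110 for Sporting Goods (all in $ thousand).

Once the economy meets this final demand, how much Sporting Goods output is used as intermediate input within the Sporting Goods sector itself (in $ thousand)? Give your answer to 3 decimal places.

Technical coefficients a_ij = z_ij / X_j:
  a_LL = 162/360 = 0.45, a_EL = 0/360 = 0.00, a_SL = 162/360 = 0.45
  a_LE = 66/220 = 0.30, a_EE = 11/220 = 0.05, a_SE = 88/220 = 0.40
  a_LS = 84/560 = 0.15, a_ES = 0/560 = 0.00, a_SS = 252/560 = 0.45
I − A =
  [   0.55    -0.30    -0.15]
  [   0.00     0.95     0.00]
  [  -0.45    -0.40     0.55]
Cofactors of I−A, C_ij = (−1)^(i+j)·(minor ij) (rows/columns in the sector order above):
  C_11 = (0.95)(0.55) − (0.00)(-0.40) = 0.5225
  C_12 = −[(0.00)(0.55) − (0.00)(-0.45)] = 0.0000
  C_13 = (0.00)(-0.40) − (0.95)(-0.45) = 0.4275
  C_21 = −[(-0.30)(0.55) − (-0.15)(-0.40)] = 0.2250
  C_22 = (0.55)(0.55) − (-0.15)(-0.45) = 0.2350
  C_23 = −[(0.55)(-0.40) − (-0.30)(-0.45)] = 0.3550
  C_31 = (-0.30)(0.00) − (-0.15)(0.95) = 0.1425
  C_32 = −[(0.55)(0.00) − (-0.15)(0.00)] = 0.0000
  C_33 = (0.55)(0.95) − (-0.30)(0.00) = 0.5225
det(I−A) = Σ_j (I−A)_1j·C_1j = (0.55)(0.5225) + (-0.30)(0.0000) + (-0.15)(0.4275) = 0.22325
adj(I−A) = Cᵀ =
  [ 0.5225   0.2250   0.1425]
  [ 0.0000   0.2350   0.0000]
  [ 0.4275   0.3550   0.5225]
(I − A)⁻¹ = adj(I−A) / det(I−A) ≈
  [   2.3404     1.0078     0.6383]
  [   0.0000     1.0526     0.0000]
  [   1.9149     1.5901     2.3404]
First solve x = (I − A)⁻¹ d = adj(I−A)·d / det(I−A); in particular x_S = (0.4275·40 + 0.3550·110 + 0.5225·110) / 0.22325 = 113.625 / 0.22325 ≈ 508.95857.
Intermediate flow from S to S: z_SS = a_SS · x_S = 0.45 × 113.625 / 0.22325 = 51.13125 / 0.22325 ≈ 229.031.

z_SS = 229.031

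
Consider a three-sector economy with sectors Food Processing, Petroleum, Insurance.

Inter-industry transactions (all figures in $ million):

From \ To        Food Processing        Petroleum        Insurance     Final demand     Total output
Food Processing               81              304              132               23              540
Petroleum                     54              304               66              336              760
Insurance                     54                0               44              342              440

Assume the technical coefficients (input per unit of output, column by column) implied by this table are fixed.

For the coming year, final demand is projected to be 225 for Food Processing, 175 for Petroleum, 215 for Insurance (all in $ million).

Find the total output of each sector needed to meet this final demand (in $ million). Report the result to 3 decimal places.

Technical coefficients a_ij = z_ij / X_j:
  a_FF = 81/540 = 0.15, a_PF = 54/540 = 0.10, a_IF = 54/540 = 0.10
  a_FP = 304/760 = 0.40, a_PP = 304/760 = 0.40, a_IP = 0/760 = 0.00
  a_FI = 132/440 = 0.30, a_PI = 66/440 = 0.15, a_II = 44/440 = 0.10
I − A =
  [   0.85    -0.40    -0.30]
  [  -0.10     0.60    -0.15]
  [  -0.10     0.00     0.90]
Cofactors of I−A, C_ij = (−1)^(i+j)·(minor ij) (rows/columns in the sector order above):
  C_11 = (0.60)(0.90) − (-0.15)(0.00) = 0.5400
  C_12 = −[(-0.10)(0.90) − (-0.15)(-0.10)] = 0.1050
  C_13 = (-0.10)(0.00) − (0.60)(-0.10) = 0.0600
  C_21 = −[(-0.40)(0.90) − (-0.30)(0.00)] = 0.3600
  C_22 = (0.85)(0.90) − (-0.30)(-0.10) = 0.7350
  C_23 = −[(0.85)(0.00) − (-0.40)(-0.10)] = 0.0400
  C_31 = (-0.40)(-0.15) − (-0.30)(0.60) = 0.2400
  C_32 = −[(0.85)(-0.15) − (-0.30)(-0.10)] = 0.1575
  C_33 = (0.85)(0.60) − (-0.40)(-0.10) = 0.4700
det(I−A) = Σ_j (I−A)_1j·C_1j = (0.85)(0.5400) + (-0.40)(0.1050) + (-0.30)(0.0600) = 0.3990
adj(I−A) = Cᵀ =
  [ 0.5400   0.3600   0.2400]
  [ 0.1050   0.7350   0.1575]
  [ 0.0600   0.0400   0.4700]
(I − A)⁻¹ = adj(I−A) / det(I−A) ≈
  [   1.3534     0.9023     0.6015]
  [   0.2632     1.8421     0.3947]
  [   0.1504     0.1003     1.1779]
x = (I − A)⁻¹ d = adj(I−A)·d / det(I−A), with det(I−A) = 0.3990:
  x_F = (0.5400·225 + 0.3600·175 + 0.2400·215) / 0.3990 = 236.10 / 0.3990 ≈ 591.729
  x_P = (0.1050·225 + 0.7350·175 + 0.1575·215) / 0.3990 = 186.1125 / 0.3990 ≈ 466.447
  x_I = (0.0600·225 + 0.0400·175 + 0.4700·215) / 0.3990 = 121.55 / 0.3990 ≈ 304.637

x_F = 591.729, x_P = 466.447, x_I = 304.637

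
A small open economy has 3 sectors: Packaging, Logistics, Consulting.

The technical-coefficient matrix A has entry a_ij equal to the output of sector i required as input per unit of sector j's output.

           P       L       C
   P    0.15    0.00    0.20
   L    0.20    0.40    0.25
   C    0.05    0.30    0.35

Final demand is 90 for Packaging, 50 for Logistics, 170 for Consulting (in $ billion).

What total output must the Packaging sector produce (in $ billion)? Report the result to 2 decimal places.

I − A =
  [   0.85     0.00    -0.20]
  [  -0.20     0.60    -0.25]
  [  -0.05    -0.30     0.65]
Cofactors of I−A, C_ij = (−1)^(i+j)·(minor ij) (rows/columns in the sector order above):
  C_11 = (0.60)(0.65) − (-0.25)(-0.30) = 0.3150
  C_12 = −[(-0.20)(0.65) − (-0.25)(-0.05)] = 0.1425
  C_13 = (-0.20)(-0.30) − (0.60)(-0.05) = 0.0900
  C_21 = −[(0.00)(0.65) − (-0.20)(-0.30)] = 0.0600
  C_22 = (0.85)(0.65) − (-0.20)(-0.05) = 0.5425
  C_23 = −[(0.85)(-0.30) − (0.00)(-0.05)] = 0.2550
  C_31 = (0.00)(-0.25) − (-0.20)(0.60) = 0.1200
  C_32 = −[(0.85)(-0.25) − (-0.20)(-0.20)] = 0.2525
  C_33 = (0.85)(0.60) − (0.00)(-0.20) = 0.5100
det(I−A) = Σ_j (I−A)_1j·C_1j = (0.85)(0.3150) + (0.00)(0.1425) + (-0.20)(0.0900) = 0.24975
adj(I−A) = Cᵀ =
  [ 0.3150   0.0600   0.1200]
  [ 0.1425   0.5425   0.2525]
  [ 0.0900   0.2550   0.5100]
(I − A)⁻¹ = adj(I−A) / det(I−A) ≈
  [   1.2613     0.2402     0.4805]
  [   0.5706     2.1722     1.0110]
  [   0.3604     1.0210     2.0420]
x = (I − A)⁻¹ d = adj(I−A)·d / det(I−A), with det(I−A) = 0.24975:
  x_P = (0.3150·90 + 0.0600·50 + 0.1200·170) / 0.24975 = 51.75 / 0.24975 ≈ 207.21
  x_L = (0.1425·90 + 0.5425·50 + 0.2525·170) / 0.24975 = 82.875 / 0.24975 ≈ 331.83
  x_C = (0.0900·90 + 0.2550·50 + 0.5100·170) / 0.24975 = 107.55 / 0.24975 ≈ 430.63

x_P = 207.21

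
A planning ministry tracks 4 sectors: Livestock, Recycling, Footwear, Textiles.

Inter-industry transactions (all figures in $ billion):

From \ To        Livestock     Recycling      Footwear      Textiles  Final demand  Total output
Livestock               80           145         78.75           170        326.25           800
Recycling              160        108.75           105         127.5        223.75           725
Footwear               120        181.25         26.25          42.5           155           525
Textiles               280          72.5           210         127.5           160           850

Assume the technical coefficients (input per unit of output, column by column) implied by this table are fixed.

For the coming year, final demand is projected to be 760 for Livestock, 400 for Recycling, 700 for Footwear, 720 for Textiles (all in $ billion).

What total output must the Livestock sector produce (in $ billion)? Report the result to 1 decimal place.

Technical coefficients a_ij = z_ij / X_j:
  a_11 = 80/800 = 0.10, a_21 = 160/800 = 0.20, a_31 = 120/800 = 0.15, a_41 = 280/800 = 0.35
  a_12 = 145/725 = 0.20, a_22 = 108.75/725 = 0.15, a_32 = 181.25/725 = 0.25, a_42 = 72.5/725 = 0.10
  a_13 = 78.75/525 = 0.15, a_23 = 105/525 = 0.20, a_33 = 26.25/525 = 0.05, a_43 = 210/525 = 0.40
  a_14 = 170/850 = 0.20, a_24 = 127.5/850 = 0.15, a_34 = 42.5/850 = 0.05, a_44 = 127.5/850 = 0.15
I − A =
  [   0.90    -0.20    -0.15    -0.20]
  [  -0.20     0.85    -0.20    -0.15]
  [  -0.15    -0.25     0.95    -0.05]
  [  -0.35    -0.10    -0.40     0.85]
Compute the cofactors C_ij = (−1)^(i+j)·(3×3 minor ij) of I−A; the adjugate is their transpose:
adj(I−A) = Cᵀ =
  [ 0.596625   0.229125   0.224125   0.194000]
  [ 0.245375   0.608500   0.242375   0.179375]
  [ 0.177625   0.210250   0.528750   0.110000]
  [ 0.358125   0.264875   0.369625   0.611125]
det(I−A) = Σ_j (I−A)_1j·C_1j = (0.90)(0.596625) + (-0.20)(0.245375) + (-0.15)(0.177625) + (-0.20)(0.358125) = 0.38961875
(I − A)⁻¹ = adj(I−A) / det(I−A) ≈
  [   1.5313     0.5881     0.5752     0.4979]
  [   0.6298     1.5618     0.6221     0.4604]
  [   0.4559     0.5396     1.3571     0.2823]
  [   0.9192     0.6798     0.9487     1.5685]
x = (I − A)⁻¹ d = adj(I−A)·d / det(I−A), with det(I−A) = 0.38961875:
  x_1 = (0.596625·760 + 0.229125·400 + 0.224125·700 + 0.194000·720) / 0.38961875 = 841.6525 / 0.38961875 ≈ 2160.2
  x_2 = (0.245375·760 + 0.608500·400 + 0.242375·700 + 0.179375·720) / 0.38961875 = 728.6975 / 0.38961875 ≈ 1870.3
  x_3 = (0.177625·760 + 0.210250·400 + 0.528750·700 + 0.110000·720) / 0.38961875 = 668.42 / 0.38961875 ≈ 1715.6
  x_4 = (0.358125·760 + 0.264875·400 + 0.369625·700 + 0.611125·720) / 0.38961875 = 1076.8725 / 0.38961875 ≈ 2763.9

x_1 = 2160.2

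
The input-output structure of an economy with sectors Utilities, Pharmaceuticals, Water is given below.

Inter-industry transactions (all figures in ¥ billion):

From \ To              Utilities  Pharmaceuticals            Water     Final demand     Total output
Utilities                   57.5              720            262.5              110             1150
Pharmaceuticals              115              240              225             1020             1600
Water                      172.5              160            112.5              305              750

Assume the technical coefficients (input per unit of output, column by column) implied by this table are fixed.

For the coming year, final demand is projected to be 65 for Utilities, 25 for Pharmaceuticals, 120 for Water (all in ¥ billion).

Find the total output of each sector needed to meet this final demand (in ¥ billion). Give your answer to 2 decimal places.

x_U = 194.74, x_P = 119.23, x_W = 189.57

Technical coefficients a_ij = z_ij / X_j:
  a_UU = 57.5/1150 = 0.05, a_PU = 115/1150 = 0.10, a_WU = 172.5/1150 = 0.15
  a_UP = 720/1600 = 0.45, a_PP = 240/1600 = 0.15, a_WP = 160/1600 = 0.10
  a_UW = 262.5/750 = 0.35, a_PW = 225/750 = 0.30, a_WW = 112.5/750 = 0.15
I − A =
  [   0.95    -0.45    -0.35]
  [  -0.10     0.85    -0.30]
  [  -0.15    -0.10     0.85]
Cofactors of I−A, C_ij = (−1)^(i+j)·(minor ij) (rows/columns in the sector order above):
  C_11 = (0.85)(0.85) − (-0.30)(-0.10) = 0.6925
  C_12 = −[(-0.10)(0.85) − (-0.30)(-0.15)] = 0.1300
  C_13 = (-0.10)(-0.10) − (0.85)(-0.15) = 0.1375
  C_21 = −[(-0.45)(0.85) − (-0.35)(-0.10)] = 0.4175
  C_22 = (0.95)(0.85) − (-0.35)(-0.15) = 0.7550
  C_23 = −[(0.95)(-0.10) − (-0.45)(-0.15)] = 0.1625
  C_31 = (-0.45)(-0.30) − (-0.35)(0.85) = 0.4325
  C_32 = −[(0.95)(-0.30) − (-0.35)(-0.10)] = 0.3200
  C_33 = (0.95)(0.85) − (-0.45)(-0.10) = 0.7625
det(I−A) = Σ_j (I−A)_1j·C_1j = (0.95)(0.6925) + (-0.45)(0.1300) + (-0.35)(0.1375) = 0.55125
adj(I−A) = Cᵀ =
  [ 0.6925   0.4175   0.4325]
  [ 0.1300   0.7550   0.3200]
  [ 0.1375   0.1625   0.7625]
(I − A)⁻¹ = adj(I−A) / det(I−A) ≈
  [   1.2562     0.7574     0.7846]
  [   0.2358     1.3696     0.5805]
  [   0.2494     0.2948     1.3832]
x = (I − A)⁻¹ d = adj(I−A)·d / det(I−A), with det(I−A) = 0.55125:
  x_U = (0.6925·65 + 0.4175·25 + 0.4325·120) / 0.55125 = 107.35 / 0.55125 ≈ 194.74
  x_P = (0.1300·65 + 0.7550·25 + 0.3200·120) / 0.55125 = 65.725 / 0.55125 ≈ 119.23
  x_W = (0.1375·65 + 0.1625·25 + 0.7625·120) / 0.55125 = 104.50 / 0.55125 ≈ 189.57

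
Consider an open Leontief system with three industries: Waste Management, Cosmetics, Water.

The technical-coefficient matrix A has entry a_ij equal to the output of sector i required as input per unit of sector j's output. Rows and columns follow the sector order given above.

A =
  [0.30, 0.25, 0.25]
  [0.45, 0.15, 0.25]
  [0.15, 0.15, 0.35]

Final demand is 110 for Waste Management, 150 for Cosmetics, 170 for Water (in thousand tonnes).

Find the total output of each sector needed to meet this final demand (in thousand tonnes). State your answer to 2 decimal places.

I − A =
  [   0.70    -0.25    -0.25]
  [  -0.45     0.85    -0.25]
  [  -0.15    -0.15     0.65]
Cofactors of I−A, C_ij = (−1)^(i+j)·(minor ij) (rows/columns in the sector order above):
  C_11 = (0.85)(0.65) − (-0.25)(-0.15) = 0.5150
  C_12 = −[(-0.45)(0.65) − (-0.25)(-0.15)] = 0.3300
  C_13 = (-0.45)(-0.15) − (0.85)(-0.15) = 0.1950
  C_21 = −[(-0.25)(0.65) − (-0.25)(-0.15)] = 0.2000
  C_22 = (0.70)(0.65) − (-0.25)(-0.15) = 0.4175
  C_23 = −[(0.70)(-0.15) − (-0.25)(-0.15)] = 0.1425
  C_31 = (-0.25)(-0.25) − (-0.25)(0.85) = 0.2750
  C_32 = −[(0.70)(-0.25) − (-0.25)(-0.45)] = 0.2875
  C_33 = (0.70)(0.85) − (-0.25)(-0.45) = 0.4825
det(I−A) = Σ_j (I−A)_1j·C_1j = (0.70)(0.5150) + (-0.25)(0.3300) + (-0.25)(0.1950) = 0.22925
adj(I−A) = Cᵀ =
  [ 0.5150   0.2000   0.2750]
  [ 0.3300   0.4175   0.2875]
  [ 0.1950   0.1425   0.4825]
(I − A)⁻¹ = adj(I−A) / det(I−A) ≈
  [   2.2465     0.8724     1.1996]
  [   1.4395     1.8212     1.2541]
  [   0.8506     0.6216     2.1047]
x = (I − A)⁻¹ d = adj(I−A)·d / det(I−A), with det(I−A) = 0.22925:
  x_1 = (0.5150·110 + 0.2000·150 + 0.2750·170) / 0.22925 = 133.40 / 0.22925 ≈ 581.90
  x_2 = (0.3300·110 + 0.4175·150 + 0.2875·170) / 0.22925 = 147.80 / 0.22925 ≈ 644.71
  x_3 = (0.1950·110 + 0.1425·150 + 0.4825·170) / 0.22925 = 124.85 / 0.22925 ≈ 544.60

x_1 = 581.90, x_2 = 644.71, x_3 = 544.60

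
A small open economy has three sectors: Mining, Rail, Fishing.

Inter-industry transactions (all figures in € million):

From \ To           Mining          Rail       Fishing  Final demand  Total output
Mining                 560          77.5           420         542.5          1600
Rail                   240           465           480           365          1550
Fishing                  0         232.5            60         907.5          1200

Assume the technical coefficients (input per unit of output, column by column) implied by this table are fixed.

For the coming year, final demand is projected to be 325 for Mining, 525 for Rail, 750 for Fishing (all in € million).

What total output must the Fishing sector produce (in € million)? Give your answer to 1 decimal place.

x_F = 1042.0

Technical coefficients a_ij = z_ij / X_j:
  a_MM = 560/1600 = 0.35, a_RM = 240/1600 = 0.15, a_FM = 0/1600 = 0.00
  a_MR = 77.5/1550 = 0.05, a_RR = 465/1550 = 0.30, a_FR = 232.5/1550 = 0.15
  a_MF = 420/1200 = 0.35, a_RF = 480/1200 = 0.40, a_FF = 60/1200 = 0.05
I − A =
  [   0.65    -0.05    -0.35]
  [  -0.15     0.70    -0.40]
  [   0.00    -0.15     0.95]
Cofactors of I−A, C_ij = (−1)^(i+j)·(minor ij) (rows/columns in the sector order above):
  C_11 = (0.70)(0.95) − (-0.40)(-0.15) = 0.6050
  C_12 = −[(-0.15)(0.95) − (-0.40)(0.00)] = 0.1425
  C_13 = (-0.15)(-0.15) − (0.70)(0.00) = 0.0225
  C_21 = −[(-0.05)(0.95) − (-0.35)(-0.15)] = 0.1000
  C_22 = (0.65)(0.95) − (-0.35)(0.00) = 0.6175
  C_23 = −[(0.65)(-0.15) − (-0.05)(0.00)] = 0.0975
  C_31 = (-0.05)(-0.40) − (-0.35)(0.70) = 0.2650
  C_32 = −[(0.65)(-0.40) − (-0.35)(-0.15)] = 0.3125
  C_33 = (0.65)(0.70) − (-0.05)(-0.15) = 0.4475
det(I−A) = Σ_j (I−A)_1j·C_1j = (0.65)(0.6050) + (-0.05)(0.1425) + (-0.35)(0.0225) = 0.37825
adj(I−A) = Cᵀ =
  [ 0.6050   0.1000   0.2650]
  [ 0.1425   0.6175   0.3125]
  [ 0.0225   0.0975   0.4475]
(I − A)⁻¹ = adj(I−A) / det(I−A) ≈
  [   1.5995     0.2644     0.7006]
  [   0.3767     1.6325     0.8262]
  [   0.0595     0.2578     1.1831]
x = (I − A)⁻¹ d = adj(I−A)·d / det(I−A), with det(I−A) = 0.37825:
  x_M = (0.6050·325 + 0.1000·525 + 0.2650·750) / 0.37825 = 447.875 / 0.37825 ≈ 1184.1
  x_R = (0.1425·325 + 0.6175·525 + 0.3125·750) / 0.37825 = 604.875 / 0.37825 ≈ 1599.1
  x_F = (0.0225·325 + 0.0975·525 + 0.4475·750) / 0.37825 = 394.125 / 0.37825 ≈ 1042.0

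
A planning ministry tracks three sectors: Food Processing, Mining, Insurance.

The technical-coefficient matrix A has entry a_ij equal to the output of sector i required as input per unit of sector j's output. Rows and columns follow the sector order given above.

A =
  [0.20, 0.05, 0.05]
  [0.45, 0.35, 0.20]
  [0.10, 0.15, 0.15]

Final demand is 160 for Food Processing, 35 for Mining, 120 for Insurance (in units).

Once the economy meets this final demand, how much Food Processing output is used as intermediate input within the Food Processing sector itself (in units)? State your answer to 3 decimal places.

I − A =
  [   0.80    -0.05    -0.05]
  [  -0.45     0.65    -0.20]
  [  -0.10    -0.15     0.85]
Cofactors of I−A, C_ij = (−1)^(i+j)·(minor ij) (rows/columns in the sector order above):
  C_11 = (0.65)(0.85) − (-0.20)(-0.15) = 0.5225
  C_12 = −[(-0.45)(0.85) − (-0.20)(-0.10)] = 0.4025
  C_13 = (-0.45)(-0.15) − (0.65)(-0.10) = 0.1325
  C_21 = −[(-0.05)(0.85) − (-0.05)(-0.15)] = 0.0500
  C_22 = (0.80)(0.85) − (-0.05)(-0.10) = 0.6750
  C_23 = −[(0.80)(-0.15) − (-0.05)(-0.10)] = 0.1250
  C_31 = (-0.05)(-0.20) − (-0.05)(0.65) = 0.0425
  C_32 = −[(0.80)(-0.20) − (-0.05)(-0.45)] = 0.1825
  C_33 = (0.80)(0.65) − (-0.05)(-0.45) = 0.4975
det(I−A) = Σ_j (I−A)_1j·C_1j = (0.80)(0.5225) + (-0.05)(0.4025) + (-0.05)(0.1325) = 0.39125
adj(I−A) = Cᵀ =
  [ 0.5225   0.0500   0.0425]
  [ 0.4025   0.6750   0.1825]
  [ 0.1325   0.1250   0.4975]
(I − A)⁻¹ = adj(I−A) / det(I−A) ≈
  [   1.3355     0.1278     0.1086]
  [   1.0288     1.7252     0.4665]
  [   0.3387     0.3195     1.2716]
First solve x = (I − A)⁻¹ d = adj(I−A)·d / det(I−A); in particular x_F = (0.5225·160 + 0.0500·35 + 0.0425·120) / 0.39125 = 90.45 / 0.39125 ≈ 231.18211.
Intermediate flow from F to F: z_FF = a_FF · x_F = 0.20 × 90.45 / 0.39125 = 18.09 / 0.39125 ≈ 46.236.

z_FF = 46.236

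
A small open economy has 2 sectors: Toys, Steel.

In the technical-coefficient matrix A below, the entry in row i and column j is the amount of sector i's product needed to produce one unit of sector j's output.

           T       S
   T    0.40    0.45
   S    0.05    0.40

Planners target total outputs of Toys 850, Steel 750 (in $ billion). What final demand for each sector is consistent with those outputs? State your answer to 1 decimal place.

I − A =
  [   0.60    -0.45]
  [  -0.05     0.60]
d = (I − A) x:
  d_T = (+0.60)·850 + (-0.45)·750 = 172.5
  d_S = (-0.05)·850 + (+0.60)·750 = 407.5

d_T = 172.5, d_S = 407.5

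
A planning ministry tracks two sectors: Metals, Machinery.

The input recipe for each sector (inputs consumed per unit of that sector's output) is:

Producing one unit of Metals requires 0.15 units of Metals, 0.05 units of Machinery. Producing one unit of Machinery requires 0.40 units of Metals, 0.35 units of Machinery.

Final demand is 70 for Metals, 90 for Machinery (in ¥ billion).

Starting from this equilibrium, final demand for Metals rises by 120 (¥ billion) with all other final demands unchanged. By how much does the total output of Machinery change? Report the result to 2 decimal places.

Δx_2 = 11.27

I − A =
  [   0.85    -0.40]
  [  -0.05     0.65]
det(I−A) = (0.85)(0.65) − (-0.40)(-0.05) = 0.5325
adj(I−A) = [[0.65, 0.40], [0.05, 0.85]]
(I − A)⁻¹ = adj(I−A) / det(I−A) ≈
  [   1.2207     0.7512]
  [   0.0939     1.5962]
Δx = (I − A)⁻¹ Δd with Δd having +120 in the Metals component and 0 elsewhere.
So Δx_2 = L_21 · (+120), where L_21 = adj(I−A)_21 / det(I−A) = 0.05 / 0.5325.
Δx_2 = 0.05 × (+120) / 0.5325 = 6.00 / 0.5325 ≈ 11.27.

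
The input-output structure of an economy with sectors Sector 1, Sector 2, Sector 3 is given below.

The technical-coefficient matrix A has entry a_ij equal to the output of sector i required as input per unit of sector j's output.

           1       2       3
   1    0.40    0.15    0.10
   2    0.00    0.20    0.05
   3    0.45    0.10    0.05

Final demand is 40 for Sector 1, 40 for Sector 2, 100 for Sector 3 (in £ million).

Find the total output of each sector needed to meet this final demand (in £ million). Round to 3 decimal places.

x_1 = 108.915, x_2 = 60.199, x_3 = 163.191

I − A =
  [   0.60    -0.15    -0.10]
  [   0.00     0.80    -0.05]
  [  -0.45    -0.10     0.95]
Cofactors of I−A, C_ij = (−1)^(i+j)·(minor ij) (rows/columns in the sector order above):
  C_11 = (0.80)(0.95) − (-0.05)(-0.10) = 0.7550
  C_12 = −[(0.00)(0.95) − (-0.05)(-0.45)] = 0.0225
  C_13 = (0.00)(-0.10) − (0.80)(-0.45) = 0.3600
  C_21 = −[(-0.15)(0.95) − (-0.10)(-0.10)] = 0.1525
  C_22 = (0.60)(0.95) − (-0.10)(-0.45) = 0.5250
  C_23 = −[(0.60)(-0.10) − (-0.15)(-0.45)] = 0.1275
  C_31 = (-0.15)(-0.05) − (-0.10)(0.80) = 0.0875
  C_32 = −[(0.60)(-0.05) − (-0.10)(0.00)] = 0.0300
  C_33 = (0.60)(0.80) − (-0.15)(0.00) = 0.4800
det(I−A) = Σ_j (I−A)_1j·C_1j = (0.60)(0.7550) + (-0.15)(0.0225) + (-0.10)(0.3600) = 0.413625
adj(I−A) = Cᵀ =
  [ 0.7550   0.1525   0.0875]
  [ 0.0225   0.5250   0.0300]
  [ 0.3600   0.1275   0.4800]
(I − A)⁻¹ = adj(I−A) / det(I−A) ≈
  [   1.8253     0.3687     0.2115]
  [   0.0544     1.2693     0.0725]
  [   0.8704     0.3083     1.1605]
x = (I − A)⁻¹ d = adj(I−A)·d / det(I−A), with det(I−A) = 0.413625:
  x_1 = (0.7550·40 + 0.1525·40 + 0.0875·100) / 0.413625 = 45.05 / 0.413625 ≈ 108.915
  x_2 = (0.0225·40 + 0.5250·40 + 0.0300·100) / 0.413625 = 24.90 / 0.413625 ≈ 60.199
  x_3 = (0.3600·40 + 0.1275·40 + 0.4800·100) / 0.413625 = 67.50 / 0.413625 ≈ 163.191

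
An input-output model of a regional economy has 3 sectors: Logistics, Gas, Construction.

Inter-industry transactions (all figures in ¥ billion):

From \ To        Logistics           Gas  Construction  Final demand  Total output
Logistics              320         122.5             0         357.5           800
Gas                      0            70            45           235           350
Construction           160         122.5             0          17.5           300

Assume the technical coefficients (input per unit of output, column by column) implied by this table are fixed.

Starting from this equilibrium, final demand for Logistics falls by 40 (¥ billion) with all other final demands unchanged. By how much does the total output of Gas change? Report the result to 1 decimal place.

Technical coefficients a_ij = z_ij / X_j:
  a_11 = 320/800 = 0.40, a_21 = 0/800 = 0.00, a_31 = 160/800 = 0.20
  a_12 = 122.5/350 = 0.35, a_22 = 70/350 = 0.20, a_32 = 122.5/350 = 0.35
  a_13 = 0/300 = 0.00, a_23 = 45/300 = 0.15, a_33 = 0/300 = 0.00
I − A =
  [   0.60    -0.35     0.00]
  [   0.00     0.80    -0.15]
  [  -0.20    -0.35     1.00]
Cofactors of I−A, C_ij = (−1)^(i+j)·(minor ij) (rows/columns in the sector order above):
  C_11 = (0.80)(1.00) − (-0.15)(-0.35) = 0.7475
  C_12 = −[(0.00)(1.00) − (-0.15)(-0.20)] = 0.0300
  C_13 = (0.00)(-0.35) − (0.80)(-0.20) = 0.1600
  C_21 = −[(-0.35)(1.00) − (0.00)(-0.35)] = 0.3500
  C_22 = (0.60)(1.00) − (0.00)(-0.20) = 0.6000
  C_23 = −[(0.60)(-0.35) − (-0.35)(-0.20)] = 0.2800
  C_31 = (-0.35)(-0.15) − (0.00)(0.80) = 0.0525
  C_32 = −[(0.60)(-0.15) − (0.00)(0.00)] = 0.0900
  C_33 = (0.60)(0.80) − (-0.35)(0.00) = 0.4800
det(I−A) = Σ_j (I−A)_1j·C_1j = (0.60)(0.7475) + (-0.35)(0.0300) + (0.00)(0.1600) = 0.4380
adj(I−A) = Cᵀ =
  [ 0.7475   0.3500   0.0525]
  [ 0.0300   0.6000   0.0900]
  [ 0.1600   0.2800   0.4800]
(I − A)⁻¹ = adj(I−A) / det(I−A) ≈
  [   1.7066     0.7991     0.1199]
  [   0.0685     1.3699     0.2055]
  [   0.3653     0.6393     1.0959]
Δx = (I − A)⁻¹ Δd with Δd having -40 in the Logistics component and 0 elsewhere.
So Δx_2 = L_21 · (-40), where L_21 = adj(I−A)_21 / det(I−A) = 0.0300 / 0.4380.
Δx_2 = 0.0300 × (-40) / 0.4380 = -1.20 / 0.4380 ≈ -2.7.

Δx_2 = -2.7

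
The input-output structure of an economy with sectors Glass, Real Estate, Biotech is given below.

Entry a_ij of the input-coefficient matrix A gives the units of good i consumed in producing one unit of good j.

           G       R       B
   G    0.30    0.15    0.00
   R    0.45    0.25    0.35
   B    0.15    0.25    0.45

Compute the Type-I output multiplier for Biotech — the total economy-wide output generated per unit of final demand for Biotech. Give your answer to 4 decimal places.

I − A =
  [   0.70    -0.15     0.00]
  [  -0.45     0.75    -0.35]
  [  -0.15    -0.25     0.55]
Cofactors of I−A, C_ij = (−1)^(i+j)·(minor ij) (rows/columns in the sector order above):
  C_11 = (0.75)(0.55) − (-0.35)(-0.25) = 0.3250
  C_12 = −[(-0.45)(0.55) − (-0.35)(-0.15)] = 0.3000
  C_13 = (-0.45)(-0.25) − (0.75)(-0.15) = 0.2250
  C_21 = −[(-0.15)(0.55) − (0.00)(-0.25)] = 0.0825
  C_22 = (0.70)(0.55) − (0.00)(-0.15) = 0.3850
  C_23 = −[(0.70)(-0.25) − (-0.15)(-0.15)] = 0.1975
  C_31 = (-0.15)(-0.35) − (0.00)(0.75) = 0.0525
  C_32 = −[(0.70)(-0.35) − (0.00)(-0.45)] = 0.2450
  C_33 = (0.70)(0.75) − (-0.15)(-0.45) = 0.4575
det(I−A) = Σ_j (I−A)_1j·C_1j = (0.70)(0.3250) + (-0.15)(0.3000) + (0.00)(0.2250) = 0.1825
adj(I−A) = Cᵀ =
  [ 0.3250   0.0825   0.0525]
  [ 0.3000   0.3850   0.2450]
  [ 0.2250   0.1975   0.4575]
(I − A)⁻¹ = adj(I−A) / det(I−A) ≈
  [   1.78082     0.45205     0.28767]
  [   1.64384     2.10959     1.34247]
  [   1.23288     1.08219     2.50685]
The output multiplier for sector j is the column-j sum of the Leontief inverse (I − A)⁻¹ = adj(I−A) / det(I−A).
Column B of adj(I−A): (0.0525, 0.2450, 0.4575); det(I−A) = 0.1825.
m_B = (0.0525 + 0.2450 + 0.4575) / 0.1825 = 0.755 / 0.1825 ≈ 4.1370.

m_B = 4.1370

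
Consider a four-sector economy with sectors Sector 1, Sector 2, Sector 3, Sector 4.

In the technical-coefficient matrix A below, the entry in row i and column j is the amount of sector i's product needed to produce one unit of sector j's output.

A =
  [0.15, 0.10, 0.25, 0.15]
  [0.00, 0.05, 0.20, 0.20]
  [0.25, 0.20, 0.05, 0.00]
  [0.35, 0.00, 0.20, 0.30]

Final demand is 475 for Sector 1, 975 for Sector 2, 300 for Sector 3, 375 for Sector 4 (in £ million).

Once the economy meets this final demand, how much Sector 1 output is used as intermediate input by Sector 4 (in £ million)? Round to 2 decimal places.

z_14 = 218.62

I − A =
  [   0.85    -0.10    -0.25    -0.15]
  [   0.00     0.95    -0.20    -0.20]
  [  -0.25    -0.20     0.95     0.00]
  [  -0.35     0.00    -0.20     0.70]
Compute the cofactors C_ij = (−1)^(i+j)·(3×3 minor ij) of I−A; the adjugate is their transpose:
adj(I−A) = Cᵀ =
  [ 0.595750   0.107500   0.212750   0.158375]
  [ 0.111500   0.464125   0.160000   0.156500]
  [ 0.180250   0.126000   0.508375   0.074625]
  [ 0.349375   0.089750   0.251625   0.668750]
det(I−A) = Σ_j (I−A)_1j·C_1j = (0.85)(0.595750) + (-0.10)(0.111500) + (-0.25)(0.180250) + (-0.15)(0.349375) = 0.39776875
(I − A)⁻¹ = adj(I−A) / det(I−A) ≈
  [   1.4977     0.2703     0.5349     0.3982]
  [   0.2803     1.1668     0.4022     0.3934]
  [   0.4532     0.3168     1.2781     0.1876]
  [   0.8783     0.2256     0.6326     1.6813]
First solve x = (I − A)⁻¹ d = adj(I−A)·d / det(I−A); in particular x_4 = (0.349375·475 + 0.089750·975 + 0.251625·300 + 0.668750·375) / 0.39776875 = 579.728125 / 0.39776875 ≈ 1457.4502.
Intermediate flow from 1 to 4: z_14 = a_14 · x_4 = 0.15 × 579.728125 / 0.39776875 = 86.95921875 / 0.39776875 ≈ 218.62.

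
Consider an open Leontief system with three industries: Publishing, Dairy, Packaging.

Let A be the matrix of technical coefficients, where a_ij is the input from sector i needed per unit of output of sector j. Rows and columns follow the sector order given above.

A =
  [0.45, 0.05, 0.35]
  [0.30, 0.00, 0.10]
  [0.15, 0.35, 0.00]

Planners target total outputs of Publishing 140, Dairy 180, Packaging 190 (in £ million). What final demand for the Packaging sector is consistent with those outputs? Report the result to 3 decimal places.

d_3 = 106.000

I − A =
  [   0.55    -0.05    -0.35]
  [  -0.30     1.00    -0.10]
  [  -0.15    -0.35     1.00]
d = (I − A) x:
  d_1 = (+0.55)·140 + (-0.05)·180 + (-0.35)·190 = 1.500
  d_2 = (-0.30)·140 + (+1.00)·180 + (-0.10)·190 = 119.000
  d_3 = (-0.15)·140 + (-0.35)·180 + (+1.00)·190 = 106.000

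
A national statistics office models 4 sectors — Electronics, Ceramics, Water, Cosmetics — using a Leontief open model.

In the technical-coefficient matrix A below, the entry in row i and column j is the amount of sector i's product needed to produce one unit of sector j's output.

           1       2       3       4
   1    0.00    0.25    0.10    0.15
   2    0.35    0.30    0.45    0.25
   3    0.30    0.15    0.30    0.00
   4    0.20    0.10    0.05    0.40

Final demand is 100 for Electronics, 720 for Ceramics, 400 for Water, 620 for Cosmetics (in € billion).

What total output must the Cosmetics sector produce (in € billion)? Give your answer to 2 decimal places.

x_4 = 2514.68

I − A =
  [   1.00    -0.25    -0.10    -0.15]
  [  -0.35     0.70    -0.45    -0.25]
  [  -0.30    -0.15     0.70     0.00]
  [  -0.20    -0.10    -0.05     0.60]
Compute the cofactors C_ij = (−1)^(i+j)·(3×3 minor ij) of I−A; the adjugate is their transpose:
adj(I−A) = Cᵀ =
  [ 0.234125   0.125625   0.122125   0.110875]
  [ 0.266750   0.378750   0.297625   0.224500]
  [ 0.157500   0.135000   0.303750   0.095625]
  [ 0.135625   0.116250   0.115625   0.301250]
det(I−A) = Σ_j (I−A)_1j·C_1j = (1.00)(0.234125) + (-0.25)(0.266750) + (-0.10)(0.157500) + (-0.15)(0.135625) = 0.13134375
(I − A)⁻¹ = adj(I−A) / det(I−A) ≈
  [   1.7825     0.9565     0.9298     0.8442]
  [   2.0309     2.8837     2.2660     1.7093]
  [   1.1991     1.0278     2.3126     0.7281]
  [   1.0326     0.8851     0.8803     2.2936]
x = (I − A)⁻¹ d = adj(I−A)·d / det(I−A), with det(I−A) = 0.13134375:
  x_1 = (0.234125·100 + 0.125625·720 + 0.122125·400 + 0.110875·620) / 0.13134375 = 231.455 / 0.13134375 ≈ 1762.21
  x_2 = (0.266750·100 + 0.378750·720 + 0.297625·400 + 0.224500·620) / 0.13134375 = 557.615 / 0.13134375 ≈ 4245.46
  x_3 = (0.157500·100 + 0.135000·720 + 0.303750·400 + 0.095625·620) / 0.13134375 = 293.7375 / 0.13134375 ≈ 2236.40
  x_4 = (0.135625·100 + 0.116250·720 + 0.115625·400 + 0.301250·620) / 0.13134375 = 330.2875 / 0.13134375 ≈ 2514.68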